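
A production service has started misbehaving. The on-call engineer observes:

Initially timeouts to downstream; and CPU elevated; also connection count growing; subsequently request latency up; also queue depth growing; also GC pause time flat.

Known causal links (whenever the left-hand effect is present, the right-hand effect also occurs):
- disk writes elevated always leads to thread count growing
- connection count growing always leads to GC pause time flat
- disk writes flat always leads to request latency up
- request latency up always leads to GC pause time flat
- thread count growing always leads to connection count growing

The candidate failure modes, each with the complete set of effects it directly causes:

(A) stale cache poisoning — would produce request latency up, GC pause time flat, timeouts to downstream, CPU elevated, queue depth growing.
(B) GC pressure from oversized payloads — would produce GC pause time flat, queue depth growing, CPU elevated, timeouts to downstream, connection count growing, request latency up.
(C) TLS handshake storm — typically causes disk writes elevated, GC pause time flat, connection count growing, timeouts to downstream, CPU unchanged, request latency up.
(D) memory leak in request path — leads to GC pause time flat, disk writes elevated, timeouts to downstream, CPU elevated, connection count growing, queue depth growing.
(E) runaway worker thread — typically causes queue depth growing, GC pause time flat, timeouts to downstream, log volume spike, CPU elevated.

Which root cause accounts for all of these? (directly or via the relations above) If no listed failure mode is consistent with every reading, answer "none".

Checking each candidate against the observations:
(A) stale cache poisoning — timeouts to downstream match; CPU elevated match; connection count growing miss; request latency up match; queue depth growing match; GC pause time flat match
(B) GC pressure from oversized payloads — accounts for every observation
(C) TLS handshake storm — fails on CPU elevated, queue depth growing (predicts CPU unchanged, not CPU elevated)
(D) memory leak in request path — timeouts to downstream match; CPU elevated match; connection count growing match; request latency up miss; queue depth growing match; GC pause time flat match
(E) runaway worker thread — does not account for connection count growing, request latency up
(B) alone accounts for all the evidence.

B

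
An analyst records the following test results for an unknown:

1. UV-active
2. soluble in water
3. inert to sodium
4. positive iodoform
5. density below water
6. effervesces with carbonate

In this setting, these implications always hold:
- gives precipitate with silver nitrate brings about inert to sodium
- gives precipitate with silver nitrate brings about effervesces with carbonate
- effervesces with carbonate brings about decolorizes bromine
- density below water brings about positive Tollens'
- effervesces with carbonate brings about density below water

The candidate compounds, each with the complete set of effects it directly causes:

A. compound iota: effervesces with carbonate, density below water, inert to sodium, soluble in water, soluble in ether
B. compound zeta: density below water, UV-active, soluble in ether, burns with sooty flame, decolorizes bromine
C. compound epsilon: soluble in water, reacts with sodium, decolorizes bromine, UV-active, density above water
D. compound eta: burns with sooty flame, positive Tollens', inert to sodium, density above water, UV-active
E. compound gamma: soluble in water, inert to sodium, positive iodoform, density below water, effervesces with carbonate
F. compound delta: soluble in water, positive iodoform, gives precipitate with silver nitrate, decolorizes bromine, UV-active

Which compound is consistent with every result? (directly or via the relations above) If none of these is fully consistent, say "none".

F

Testing each hypothesis:
(A) compound iota — does not account for UV-active, positive iodoform
(B) compound zeta — UV-active +; soluble in water -; inert to sodium -; positive iodoform -; density below water +; effervesces with carbonate -
(C) compound epsilon — fails on inert to sodium, positive iodoform, density below water, effervesces with carbonate (predicts reacts with sodium, not inert to sodium; predicts density above water, not density below water)
(D) compound eta — UV-active +; soluble in water -; inert to sodium +; positive iodoform -; density below water -; effervesces with carbonate -
(E) compound gamma — does not account for UV-active
(F) compound delta — UV-active +; soluble in water +; inert to sodium + (via gives precipitate with silver nitrate → inert to sodium); positive iodoform +; density below water + (via gives precipitate with silver nitrate → effervesces with carbonate → density below water); effervesces with carbonate + (via gives precipitate with silver nitrate → effervesces with carbonate)
Only (F) is consistent with every observation.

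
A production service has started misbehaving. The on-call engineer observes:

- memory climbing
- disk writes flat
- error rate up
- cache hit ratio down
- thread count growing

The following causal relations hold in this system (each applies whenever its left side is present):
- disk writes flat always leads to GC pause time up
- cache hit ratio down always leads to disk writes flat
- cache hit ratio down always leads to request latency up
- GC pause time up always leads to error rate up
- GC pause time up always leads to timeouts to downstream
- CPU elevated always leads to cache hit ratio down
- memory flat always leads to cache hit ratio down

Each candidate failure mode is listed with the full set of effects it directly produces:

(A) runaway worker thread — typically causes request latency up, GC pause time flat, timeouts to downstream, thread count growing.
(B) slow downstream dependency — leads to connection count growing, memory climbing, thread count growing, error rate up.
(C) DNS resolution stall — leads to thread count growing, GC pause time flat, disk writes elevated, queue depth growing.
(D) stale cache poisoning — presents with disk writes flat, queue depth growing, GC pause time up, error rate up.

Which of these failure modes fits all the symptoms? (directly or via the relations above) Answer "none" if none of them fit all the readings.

For each candidate, compare predicted effects to what was observed:
(A) runaway worker thread — does not account for memory climbing, disk writes flat, error rate up, cache hit ratio down
(B) slow downstream dependency — memory climbing match; disk writes flat miss; error rate up match; cache hit ratio down miss; thread count growing match
(C) DNS resolution stall — memory climbing miss; disk writes flat miss; error rate up miss; cache hit ratio down miss; thread count growing match
(D) stale cache poisoning — memory climbing miss; disk writes flat match; error rate up match; cache hit ratio down miss; thread count growing miss
No candidate is consistent with all observations.

none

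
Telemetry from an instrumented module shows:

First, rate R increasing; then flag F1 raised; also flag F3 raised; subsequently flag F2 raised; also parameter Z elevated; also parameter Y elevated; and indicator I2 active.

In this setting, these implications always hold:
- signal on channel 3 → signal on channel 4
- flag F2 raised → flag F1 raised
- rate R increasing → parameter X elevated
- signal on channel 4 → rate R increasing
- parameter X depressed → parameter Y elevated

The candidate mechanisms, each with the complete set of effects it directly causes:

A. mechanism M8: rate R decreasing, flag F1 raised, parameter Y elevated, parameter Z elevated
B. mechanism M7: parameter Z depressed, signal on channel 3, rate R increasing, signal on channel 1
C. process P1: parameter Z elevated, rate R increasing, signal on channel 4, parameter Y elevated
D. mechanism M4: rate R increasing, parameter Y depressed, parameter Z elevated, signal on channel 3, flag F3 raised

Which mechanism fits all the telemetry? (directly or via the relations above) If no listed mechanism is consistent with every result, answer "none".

For each candidate, compare predicted effects to what was observed:
(A) mechanism M8 — rate R increasing -; flag F1 raised +; flag F3 raised -; flag F2 raised -; parameter Z elevated +; parameter Y elevated +; indicator I2 active -
(B) mechanism M7 — rate R increasing +; flag F1 raised -; flag F3 raised -; flag F2 raised -; parameter Z elevated -; parameter Y elevated -; indicator I2 active -
(C) process P1 — rate R increasing +; flag F1 raised -; flag F3 raised -; flag F2 raised -; parameter Z elevated +; parameter Y elevated +; indicator I2 active -
(D) mechanism M4 — rate R increasing +; flag F1 raised -; flag F3 raised +; flag F2 raised -; parameter Z elevated +; parameter Y elevated -; indicator I2 active -
None of the listed candidates fits everything.

none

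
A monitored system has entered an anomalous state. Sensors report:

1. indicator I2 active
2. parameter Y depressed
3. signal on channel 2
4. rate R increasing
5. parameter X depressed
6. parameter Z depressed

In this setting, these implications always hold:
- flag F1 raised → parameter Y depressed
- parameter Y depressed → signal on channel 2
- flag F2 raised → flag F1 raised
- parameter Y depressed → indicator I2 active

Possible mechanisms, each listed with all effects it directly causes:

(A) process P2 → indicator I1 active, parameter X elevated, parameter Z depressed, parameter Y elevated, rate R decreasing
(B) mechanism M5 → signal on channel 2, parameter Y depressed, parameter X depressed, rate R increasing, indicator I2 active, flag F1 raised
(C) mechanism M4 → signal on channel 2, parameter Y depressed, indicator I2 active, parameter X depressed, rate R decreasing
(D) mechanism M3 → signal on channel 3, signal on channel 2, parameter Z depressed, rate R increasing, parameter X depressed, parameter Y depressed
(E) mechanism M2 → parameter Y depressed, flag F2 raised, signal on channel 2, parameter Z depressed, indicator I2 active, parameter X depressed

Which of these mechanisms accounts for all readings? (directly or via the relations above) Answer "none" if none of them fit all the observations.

Checking each candidate against the observations:
(A) process P2 — indicator I2 active NO; parameter Y depressed NO; signal on channel 2 NO; rate R increasing NO; parameter X depressed NO; parameter Z depressed yes
(B) mechanism M5 — indicator I2 active yes; parameter Y depressed yes; signal on channel 2 yes; rate R increasing yes; parameter X depressed yes; parameter Z depressed NO
(C) mechanism M4 — fails on rate R increasing, parameter Z depressed (predicts rate R decreasing, not rate R increasing)
(D) mechanism M3 — accounts for every observation (indicator I2 active via parameter Y depressed → indicator I2 active)
(E) mechanism M2 — does not account for rate R increasing
(D) alone accounts for all the evidence.

D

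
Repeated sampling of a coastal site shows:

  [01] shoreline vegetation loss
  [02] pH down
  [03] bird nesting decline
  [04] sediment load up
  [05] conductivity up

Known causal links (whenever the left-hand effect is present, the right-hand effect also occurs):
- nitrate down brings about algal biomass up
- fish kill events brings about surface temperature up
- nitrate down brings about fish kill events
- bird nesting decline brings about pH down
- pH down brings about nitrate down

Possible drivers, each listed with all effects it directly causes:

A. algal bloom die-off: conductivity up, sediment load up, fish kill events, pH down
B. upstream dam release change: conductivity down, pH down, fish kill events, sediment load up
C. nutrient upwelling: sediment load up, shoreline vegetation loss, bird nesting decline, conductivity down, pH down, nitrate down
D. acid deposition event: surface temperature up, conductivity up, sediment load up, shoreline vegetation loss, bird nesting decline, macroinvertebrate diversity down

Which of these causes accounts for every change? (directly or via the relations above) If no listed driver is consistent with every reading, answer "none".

D

Checking each candidate against the observations:
(A) algal bloom die-off — shoreline vegetation loss ✗; pH down ✓; bird nesting decline ✗; sediment load up ✓; conductivity up ✓
(B) upstream dam release change — shoreline vegetation loss ✗; pH down ✓; bird nesting decline ✗; sediment load up ✓; conductivity up ✗
(C) nutrient upwelling — shoreline vegetation loss ✓; pH down ✓; bird nesting decline ✓; sediment load up ✓; conductivity up ✗
(D) acid deposition event — shoreline vegetation loss ✓; pH down ✓ (through bird nesting decline → pH down); bird nesting decline ✓; sediment load up ✓; conductivity up ✓
(D) is the only candidate with no mismatches.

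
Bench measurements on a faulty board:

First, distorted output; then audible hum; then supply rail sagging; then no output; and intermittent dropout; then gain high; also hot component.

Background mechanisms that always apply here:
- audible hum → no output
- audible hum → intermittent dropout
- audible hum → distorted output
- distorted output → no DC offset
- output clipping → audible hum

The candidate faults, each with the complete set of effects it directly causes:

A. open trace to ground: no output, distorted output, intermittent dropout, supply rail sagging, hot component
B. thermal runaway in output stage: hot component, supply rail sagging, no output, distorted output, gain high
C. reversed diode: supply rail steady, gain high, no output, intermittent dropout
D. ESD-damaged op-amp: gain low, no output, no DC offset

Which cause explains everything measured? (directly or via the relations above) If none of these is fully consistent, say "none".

Checking each candidate against the observations:
(A) open trace to ground — distorted output ✓; audible hum ✗; supply rail sagging ✓; no output ✓; intermittent dropout ✓; gain high ✗; hot component ✓
(B) thermal runaway in output stage — distorted output ✓; audible hum ✗; supply rail sagging ✓; no output ✓; intermittent dropout ✗; gain high ✓; hot component ✓
(C) reversed diode — fails on distorted output, audible hum, supply rail sagging, hot component (predicts supply rail steady, not supply rail sagging)
(D) ESD-damaged op-amp — fails on distorted output, audible hum, supply rail sagging, intermittent dropout, gain high, hot component (predicts gain low, not gain high)
Every candidate fails on at least one observation.

none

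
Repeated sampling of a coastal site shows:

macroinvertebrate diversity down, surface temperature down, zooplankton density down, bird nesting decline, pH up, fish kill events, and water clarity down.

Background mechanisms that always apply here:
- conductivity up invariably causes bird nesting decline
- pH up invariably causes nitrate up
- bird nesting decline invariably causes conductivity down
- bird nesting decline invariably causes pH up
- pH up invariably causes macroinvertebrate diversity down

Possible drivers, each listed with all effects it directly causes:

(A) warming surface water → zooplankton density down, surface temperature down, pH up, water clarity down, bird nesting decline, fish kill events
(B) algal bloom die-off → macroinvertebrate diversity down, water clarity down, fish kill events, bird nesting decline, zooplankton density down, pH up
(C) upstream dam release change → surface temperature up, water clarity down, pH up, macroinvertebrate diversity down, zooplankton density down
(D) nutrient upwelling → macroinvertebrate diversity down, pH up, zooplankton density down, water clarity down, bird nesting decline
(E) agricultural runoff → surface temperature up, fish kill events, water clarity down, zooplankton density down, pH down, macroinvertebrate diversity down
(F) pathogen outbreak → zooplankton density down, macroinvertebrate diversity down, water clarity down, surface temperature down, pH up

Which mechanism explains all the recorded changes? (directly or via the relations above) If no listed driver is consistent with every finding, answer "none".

A

Checking each candidate against the observations:
(A) warming surface water — accounts for every observation (macroinvertebrate diversity down via pH up → macroinvertebrate diversity down)
(B) algal bloom die-off — macroinvertebrate diversity down +; surface temperature down -; zooplankton density down +; bird nesting decline +; pH up +; fish kill events +; water clarity down +
(C) upstream dam release change — macroinvertebrate diversity down +; surface temperature down -; zooplankton density down +; bird nesting decline -; pH up +; fish kill events -; water clarity down +
(D) nutrient upwelling — does not account for surface temperature down, fish kill events
(E) agricultural runoff — macroinvertebrate diversity down +; surface temperature down -; zooplankton density down +; bird nesting decline -; pH up -; fish kill events +; water clarity down +
(F) pathogen outbreak — macroinvertebrate diversity down +; surface temperature down +; zooplankton density down +; bird nesting decline -; pH up +; fish kill events -; water clarity down +
(A) alone accounts for all the evidence.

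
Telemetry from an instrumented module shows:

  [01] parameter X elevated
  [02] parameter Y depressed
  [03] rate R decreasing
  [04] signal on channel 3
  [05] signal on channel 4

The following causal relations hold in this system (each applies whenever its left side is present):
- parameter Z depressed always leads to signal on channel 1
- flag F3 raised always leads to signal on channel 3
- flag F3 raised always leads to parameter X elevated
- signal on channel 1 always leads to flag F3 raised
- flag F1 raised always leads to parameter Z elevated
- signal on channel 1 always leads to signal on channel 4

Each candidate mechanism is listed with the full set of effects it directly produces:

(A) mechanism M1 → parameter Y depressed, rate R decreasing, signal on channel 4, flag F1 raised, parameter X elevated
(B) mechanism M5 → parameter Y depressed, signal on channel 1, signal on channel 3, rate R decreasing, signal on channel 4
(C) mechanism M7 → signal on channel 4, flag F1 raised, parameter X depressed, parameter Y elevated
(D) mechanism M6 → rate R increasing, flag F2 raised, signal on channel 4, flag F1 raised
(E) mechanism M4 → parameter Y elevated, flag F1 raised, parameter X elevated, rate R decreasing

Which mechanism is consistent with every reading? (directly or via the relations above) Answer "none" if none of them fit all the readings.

B

Per-candidate check:
(A) mechanism M1 — parameter X elevated match; parameter Y depressed match; rate R decreasing match; signal on channel 3 miss; signal on channel 4 match
(B) mechanism M5 — parameter X elevated match (by signal on channel 1 → flag F3 raised → parameter X elevated); parameter Y depressed match; rate R decreasing match; signal on channel 3 match; signal on channel 4 match
(C) mechanism M7 — parameter X elevated miss; parameter Y depressed miss; rate R decreasing miss; signal on channel 3 miss; signal on channel 4 match
(D) mechanism M6 — fails on parameter X elevated, parameter Y depressed, rate R decreasing, signal on channel 3 (predicts rate R increasing, not rate R decreasing)
(E) mechanism M4 — fails on parameter Y depressed, signal on channel 3, signal on channel 4 (predicts parameter Y elevated, not parameter Y depressed)
(B) alone accounts for all the evidence.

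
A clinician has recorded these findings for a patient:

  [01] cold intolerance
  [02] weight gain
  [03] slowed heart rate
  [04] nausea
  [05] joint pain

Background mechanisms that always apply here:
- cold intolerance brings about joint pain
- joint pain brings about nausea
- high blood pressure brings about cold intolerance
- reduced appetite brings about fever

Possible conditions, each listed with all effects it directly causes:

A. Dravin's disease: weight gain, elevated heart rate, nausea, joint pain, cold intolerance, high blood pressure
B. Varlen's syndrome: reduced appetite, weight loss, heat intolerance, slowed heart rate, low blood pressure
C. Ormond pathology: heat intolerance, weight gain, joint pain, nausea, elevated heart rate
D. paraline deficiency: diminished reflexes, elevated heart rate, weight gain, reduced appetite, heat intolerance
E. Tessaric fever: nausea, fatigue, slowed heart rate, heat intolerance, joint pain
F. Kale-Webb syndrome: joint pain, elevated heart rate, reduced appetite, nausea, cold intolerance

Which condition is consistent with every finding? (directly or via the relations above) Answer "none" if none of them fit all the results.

none

Testing each hypothesis:
(A) Dravin's disease — fails on slowed heart rate (predicts elevated heart rate, not slowed heart rate)
(B) Varlen's syndrome — cold intolerance NO; weight gain NO; slowed heart rate yes; nausea NO; joint pain NO
(C) Ormond pathology — cold intolerance NO; weight gain yes; slowed heart rate NO; nausea yes; joint pain yes
(D) paraline deficiency — cold intolerance NO; weight gain yes; slowed heart rate NO; nausea NO; joint pain NO
(E) Tessaric fever — fails on cold intolerance, weight gain (predicts heat intolerance, not cold intolerance)
(F) Kale-Webb syndrome — cold intolerance yes; weight gain NO; slowed heart rate NO; nausea yes; joint pain yes
Every candidate fails on at least one observation.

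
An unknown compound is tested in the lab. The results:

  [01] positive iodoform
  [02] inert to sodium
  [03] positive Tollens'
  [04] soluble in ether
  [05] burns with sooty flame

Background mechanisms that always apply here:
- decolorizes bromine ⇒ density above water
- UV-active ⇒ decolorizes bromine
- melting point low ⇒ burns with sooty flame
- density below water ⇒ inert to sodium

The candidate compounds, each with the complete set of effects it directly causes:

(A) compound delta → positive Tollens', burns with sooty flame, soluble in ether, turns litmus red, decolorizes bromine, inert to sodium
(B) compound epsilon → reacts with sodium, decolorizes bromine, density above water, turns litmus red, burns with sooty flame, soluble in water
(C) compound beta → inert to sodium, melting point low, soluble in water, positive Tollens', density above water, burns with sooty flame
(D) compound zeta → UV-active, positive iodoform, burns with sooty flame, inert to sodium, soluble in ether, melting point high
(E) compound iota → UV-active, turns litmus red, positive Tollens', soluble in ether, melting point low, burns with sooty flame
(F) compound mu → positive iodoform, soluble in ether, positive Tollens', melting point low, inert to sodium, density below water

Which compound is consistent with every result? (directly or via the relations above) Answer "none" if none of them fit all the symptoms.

Checking each candidate against the observations:
(A) compound delta — positive iodoform -; inert to sodium +; positive Tollens' +; soluble in ether +; burns with sooty flame +
(B) compound epsilon — positive iodoform -; inert to sodium -; positive Tollens' -; soluble in ether -; burns with sooty flame +
(C) compound beta — does not account for positive iodoform, soluble in ether
(D) compound zeta — positive iodoform +; inert to sodium +; positive Tollens' -; soluble in ether +; burns with sooty flame +
(E) compound iota — positive iodoform -; inert to sodium -; positive Tollens' +; soluble in ether +; burns with sooty flame +
(F) compound mu — accounts for every observation (burns with sooty flame via melting point low → burns with sooty flame)
Only (F) is consistent with every observation.

F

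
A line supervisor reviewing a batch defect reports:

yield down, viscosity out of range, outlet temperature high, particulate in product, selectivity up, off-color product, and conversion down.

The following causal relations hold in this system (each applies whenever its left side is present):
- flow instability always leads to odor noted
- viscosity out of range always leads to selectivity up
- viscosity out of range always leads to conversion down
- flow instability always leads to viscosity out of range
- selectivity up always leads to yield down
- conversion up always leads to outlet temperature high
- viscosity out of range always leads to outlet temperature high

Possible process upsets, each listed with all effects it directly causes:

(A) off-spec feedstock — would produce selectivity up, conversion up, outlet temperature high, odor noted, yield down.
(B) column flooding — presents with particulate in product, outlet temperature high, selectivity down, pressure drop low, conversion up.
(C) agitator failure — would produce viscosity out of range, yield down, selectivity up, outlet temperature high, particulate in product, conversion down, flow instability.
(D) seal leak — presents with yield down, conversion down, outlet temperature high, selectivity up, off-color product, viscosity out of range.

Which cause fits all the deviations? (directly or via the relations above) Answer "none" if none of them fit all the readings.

Checking each candidate against the observations:
(A) off-spec feedstock — yield down yes; viscosity out of range NO; outlet temperature high yes; particulate in product NO; selectivity up yes; off-color product NO; conversion down NO
(B) column flooding — yield down NO; viscosity out of range NO; outlet temperature high yes; particulate in product yes; selectivity up NO; off-color product NO; conversion down NO
(C) agitator failure — yield down yes; viscosity out of range yes; outlet temperature high yes; particulate in product yes; selectivity up yes; off-color product NO; conversion down yes
(D) seal leak — yield down yes; viscosity out of range yes; outlet temperature high yes; particulate in product NO; selectivity up yes; off-color product yes; conversion down yes
No candidate is consistent with all observations.

none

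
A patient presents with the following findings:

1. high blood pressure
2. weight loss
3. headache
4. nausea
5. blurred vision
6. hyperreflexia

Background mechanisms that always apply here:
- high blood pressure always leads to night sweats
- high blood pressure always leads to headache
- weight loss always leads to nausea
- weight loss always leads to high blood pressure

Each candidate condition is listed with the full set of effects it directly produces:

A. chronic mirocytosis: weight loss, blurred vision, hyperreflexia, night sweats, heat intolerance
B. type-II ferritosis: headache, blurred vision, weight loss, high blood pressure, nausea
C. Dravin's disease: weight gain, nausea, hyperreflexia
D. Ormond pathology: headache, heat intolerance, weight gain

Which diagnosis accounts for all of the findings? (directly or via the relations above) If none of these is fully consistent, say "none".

A

Per-candidate check:
(A) chronic mirocytosis — high blood pressure ✓ (via weight loss → high blood pressure); weight loss ✓; headache ✓ (via weight loss → high blood pressure → headache); nausea ✓ (via weight loss → nausea); blurred vision ✓; hyperreflexia ✓
(B) type-II ferritosis — high blood pressure ✓; weight loss ✓; headache ✓; nausea ✓; blurred vision ✓; hyperreflexia ✗
(C) Dravin's disease — high blood pressure ✗; weight loss ✗; headache ✗; nausea ✓; blurred vision ✗; hyperreflexia ✓
(D) Ormond pathology — high blood pressure ✗; weight loss ✗; headache ✓; nausea ✗; blurred vision ✗; hyperreflexia ✗
(A) alone accounts for all the evidence.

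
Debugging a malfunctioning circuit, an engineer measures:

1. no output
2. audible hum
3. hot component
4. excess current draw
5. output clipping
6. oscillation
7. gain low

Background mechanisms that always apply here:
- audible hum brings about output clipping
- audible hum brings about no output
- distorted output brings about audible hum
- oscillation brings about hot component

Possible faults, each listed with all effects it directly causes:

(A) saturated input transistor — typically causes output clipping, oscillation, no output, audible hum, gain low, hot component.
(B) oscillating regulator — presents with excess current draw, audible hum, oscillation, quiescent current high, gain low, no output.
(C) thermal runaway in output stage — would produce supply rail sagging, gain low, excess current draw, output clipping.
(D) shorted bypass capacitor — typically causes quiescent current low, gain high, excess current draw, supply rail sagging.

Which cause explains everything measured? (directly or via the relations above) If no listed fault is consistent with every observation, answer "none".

For each candidate, compare predicted effects to what was observed:
(A) saturated input transistor — does not account for excess current draw
(B) oscillating regulator — no output +; audible hum +; hot component + (via oscillation → hot component); excess current draw +; output clipping + (via audible hum → output clipping); oscillation +; gain low +
(C) thermal runaway in output stage — no output -; audible hum -; hot component -; excess current draw +; output clipping +; oscillation -; gain low +
(D) shorted bypass capacitor — no output -; audible hum -; hot component -; excess current draw +; output clipping -; oscillation -; gain low -
Only (B) is consistent with every observation.

B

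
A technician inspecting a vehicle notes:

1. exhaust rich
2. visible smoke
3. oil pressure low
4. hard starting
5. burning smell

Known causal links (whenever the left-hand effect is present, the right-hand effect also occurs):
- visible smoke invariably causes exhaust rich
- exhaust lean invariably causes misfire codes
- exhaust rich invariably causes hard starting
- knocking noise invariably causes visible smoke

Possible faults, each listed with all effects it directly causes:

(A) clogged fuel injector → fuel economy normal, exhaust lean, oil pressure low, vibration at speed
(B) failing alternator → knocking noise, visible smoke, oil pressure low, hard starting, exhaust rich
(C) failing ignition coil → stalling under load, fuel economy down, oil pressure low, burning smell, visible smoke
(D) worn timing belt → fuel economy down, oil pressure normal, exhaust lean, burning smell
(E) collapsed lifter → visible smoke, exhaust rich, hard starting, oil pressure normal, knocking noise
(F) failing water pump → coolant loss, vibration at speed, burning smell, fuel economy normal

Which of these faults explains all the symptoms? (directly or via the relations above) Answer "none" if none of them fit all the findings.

For each candidate, compare predicted effects to what was observed:
(A) clogged fuel injector — exhaust rich miss; visible smoke miss; oil pressure low match; hard starting miss; burning smell miss
(B) failing alternator — exhaust rich match; visible smoke match; oil pressure low match; hard starting match; burning smell miss
(C) failing ignition coil — accounts for every observation (exhaust rich through visible smoke → exhaust rich)
(D) worn timing belt — exhaust rich miss; visible smoke miss; oil pressure low miss; hard starting miss; burning smell match
(E) collapsed lifter — fails on oil pressure low, burning smell (predicts oil pressure normal, not oil pressure low)
(F) failing water pump — exhaust rich miss; visible smoke miss; oil pressure low miss; hard starting miss; burning smell match
Only (C) is consistent with every observation.

C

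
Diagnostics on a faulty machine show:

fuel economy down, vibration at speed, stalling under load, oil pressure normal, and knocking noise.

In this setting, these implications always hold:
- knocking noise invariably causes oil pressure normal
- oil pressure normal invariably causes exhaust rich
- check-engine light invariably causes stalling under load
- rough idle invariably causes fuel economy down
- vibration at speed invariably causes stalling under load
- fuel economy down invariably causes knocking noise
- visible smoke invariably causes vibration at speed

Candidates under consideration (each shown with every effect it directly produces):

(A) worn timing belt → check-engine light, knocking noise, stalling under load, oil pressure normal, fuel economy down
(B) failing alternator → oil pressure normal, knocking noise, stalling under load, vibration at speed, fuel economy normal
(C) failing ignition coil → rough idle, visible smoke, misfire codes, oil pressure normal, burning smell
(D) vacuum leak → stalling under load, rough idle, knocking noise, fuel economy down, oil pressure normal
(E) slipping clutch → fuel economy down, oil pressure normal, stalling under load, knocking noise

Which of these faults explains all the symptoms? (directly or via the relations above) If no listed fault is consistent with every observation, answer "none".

C

Testing each hypothesis:
(A) worn timing belt — does not account for vibration at speed
(B) failing alternator — fails on fuel economy down (predicts fuel economy normal, not fuel economy down)
(C) failing ignition coil — fuel economy down match (via rough idle → fuel economy down); vibration at speed match (via visible smoke → vibration at speed); stalling under load match (via visible smoke → vibration at speed → stalling under load); oil pressure normal match; knocking noise match (via rough idle → fuel economy down → knocking noise)
(D) vacuum leak — does not account for vibration at speed
(E) slipping clutch — fuel economy down match; vibration at speed miss; stalling under load match; oil pressure normal match; knocking noise match
(C) alone accounts for all the evidence.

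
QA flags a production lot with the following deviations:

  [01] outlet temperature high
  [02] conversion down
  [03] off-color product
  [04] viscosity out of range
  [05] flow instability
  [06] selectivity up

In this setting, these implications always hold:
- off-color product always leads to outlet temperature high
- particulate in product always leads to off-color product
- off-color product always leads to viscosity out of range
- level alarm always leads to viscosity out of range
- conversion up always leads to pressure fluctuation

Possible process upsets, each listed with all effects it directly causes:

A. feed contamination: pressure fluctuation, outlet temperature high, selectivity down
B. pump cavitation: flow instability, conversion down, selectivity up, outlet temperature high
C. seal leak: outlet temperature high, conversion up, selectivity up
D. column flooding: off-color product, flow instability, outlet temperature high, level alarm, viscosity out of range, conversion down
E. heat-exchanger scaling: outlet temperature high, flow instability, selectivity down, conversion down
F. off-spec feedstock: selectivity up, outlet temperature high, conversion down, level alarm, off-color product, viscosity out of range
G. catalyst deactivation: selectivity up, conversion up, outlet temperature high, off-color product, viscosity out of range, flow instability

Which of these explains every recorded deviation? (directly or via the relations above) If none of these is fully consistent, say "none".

none

Checking each candidate against the observations:
(A) feed contamination — outlet temperature high yes; conversion down NO; off-color product NO; viscosity out of range NO; flow instability NO; selectivity up NO
(B) pump cavitation — outlet temperature high yes; conversion down yes; off-color product NO; viscosity out of range NO; flow instability yes; selectivity up yes
(C) seal leak — outlet temperature high yes; conversion down NO; off-color product NO; viscosity out of range NO; flow instability NO; selectivity up yes
(D) column flooding — does not account for selectivity up
(E) heat-exchanger scaling — fails on off-color product, viscosity out of range, selectivity up (predicts selectivity down, not selectivity up)
(F) off-spec feedstock — does not account for flow instability
(G) catalyst deactivation — fails on conversion down (predicts conversion up, not conversion down)
None of the listed candidates fits everything.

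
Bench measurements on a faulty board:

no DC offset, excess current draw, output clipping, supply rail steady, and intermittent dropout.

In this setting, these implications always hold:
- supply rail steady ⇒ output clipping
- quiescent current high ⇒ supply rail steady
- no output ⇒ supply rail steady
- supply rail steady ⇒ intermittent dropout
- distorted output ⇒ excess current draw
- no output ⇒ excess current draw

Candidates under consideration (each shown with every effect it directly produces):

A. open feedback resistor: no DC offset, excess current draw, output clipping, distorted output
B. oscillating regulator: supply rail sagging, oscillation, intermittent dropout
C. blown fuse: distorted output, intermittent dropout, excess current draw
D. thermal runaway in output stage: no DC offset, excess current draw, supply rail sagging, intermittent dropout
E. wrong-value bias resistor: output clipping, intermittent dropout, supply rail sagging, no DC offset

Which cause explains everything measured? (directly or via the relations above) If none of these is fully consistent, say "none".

Testing each hypothesis:
(A) open feedback resistor — does not account for supply rail steady, intermittent dropout
(B) oscillating regulator — fails on no DC offset, excess current draw, output clipping, supply rail steady (predicts supply rail sagging, not supply rail steady)
(C) blown fuse — no DC offset -; excess current draw +; output clipping -; supply rail steady -; intermittent dropout +
(D) thermal runaway in output stage — fails on output clipping, supply rail steady (predicts supply rail sagging, not supply rail steady)
(E) wrong-value bias resistor — fails on excess current draw, supply rail steady (predicts supply rail sagging, not supply rail steady)
Every candidate fails on at least one observation.

none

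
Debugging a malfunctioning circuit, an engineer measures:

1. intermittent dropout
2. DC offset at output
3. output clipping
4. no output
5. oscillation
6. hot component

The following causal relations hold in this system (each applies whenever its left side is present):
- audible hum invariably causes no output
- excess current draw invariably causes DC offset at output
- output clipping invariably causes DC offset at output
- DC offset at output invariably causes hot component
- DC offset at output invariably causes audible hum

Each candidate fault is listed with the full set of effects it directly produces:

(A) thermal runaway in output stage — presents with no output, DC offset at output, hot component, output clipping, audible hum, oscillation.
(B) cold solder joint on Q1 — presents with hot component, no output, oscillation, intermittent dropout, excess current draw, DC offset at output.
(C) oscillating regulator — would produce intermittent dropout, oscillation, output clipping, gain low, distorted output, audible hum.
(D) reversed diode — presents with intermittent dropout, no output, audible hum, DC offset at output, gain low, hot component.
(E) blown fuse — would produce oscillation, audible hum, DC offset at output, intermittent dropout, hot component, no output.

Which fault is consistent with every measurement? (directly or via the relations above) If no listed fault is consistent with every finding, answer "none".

Testing each hypothesis:
(A) thermal runaway in output stage — intermittent dropout NO; DC offset at output yes; output clipping yes; no output yes; oscillation yes; hot component yes
(B) cold solder joint on Q1 — does not account for output clipping
(C) oscillating regulator — intermittent dropout yes; DC offset at output yes (by output clipping → DC offset at output); output clipping yes; no output yes (by audible hum → no output); oscillation yes; hot component yes (by output clipping → DC offset at output → hot component)
(D) reversed diode — intermittent dropout yes; DC offset at output yes; output clipping NO; no output yes; oscillation NO; hot component yes
(E) blown fuse — intermittent dropout yes; DC offset at output yes; output clipping NO; no output yes; oscillation yes; hot component yes
(C) is the only candidate with no mismatches.

C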